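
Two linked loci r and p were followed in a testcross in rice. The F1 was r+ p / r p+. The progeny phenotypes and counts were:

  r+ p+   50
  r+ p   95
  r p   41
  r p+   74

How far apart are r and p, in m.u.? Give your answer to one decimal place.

The recombinant classes are r+ p+ and r p: 50 + 41 = 91.
Recombination frequency = 91/260 = 0.3500 ≈ 35.0%, i.e. 35.0 m.u.

35.0 m.u.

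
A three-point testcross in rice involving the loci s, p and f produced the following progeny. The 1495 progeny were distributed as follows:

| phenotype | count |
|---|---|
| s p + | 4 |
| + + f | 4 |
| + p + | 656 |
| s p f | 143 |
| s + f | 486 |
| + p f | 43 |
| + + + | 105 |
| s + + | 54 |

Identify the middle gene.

The two most frequent reciprocal classes, + p + and s + f, are the parental types, so the F1 was + p + / s + f.
The two rarest classes, s p + and + + f, are the double crossovers. Comparing them with the parentals, only the s allele has switched, so s is the middle locus and the order is p – s – f.

s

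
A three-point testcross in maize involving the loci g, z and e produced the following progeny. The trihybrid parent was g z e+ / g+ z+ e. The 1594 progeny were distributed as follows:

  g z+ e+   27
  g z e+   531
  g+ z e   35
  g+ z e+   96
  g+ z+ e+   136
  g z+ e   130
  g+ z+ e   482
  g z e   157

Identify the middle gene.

The two rarest classes, g z+ e+ and g+ z e, are the double crossovers. Comparing them with the parentals, only the z allele has switched, so z is the middle locus and the order is e – z – g.

z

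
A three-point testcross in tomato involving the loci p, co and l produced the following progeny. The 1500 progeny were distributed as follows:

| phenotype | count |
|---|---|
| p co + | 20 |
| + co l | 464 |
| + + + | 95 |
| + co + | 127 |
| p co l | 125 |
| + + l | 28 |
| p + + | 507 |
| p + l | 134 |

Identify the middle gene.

co

The two most frequent reciprocal classes, p + + and + co l, are the parental types, so the F1 was p + + / + co l.
The two rarest classes, p co + and + + l, are the double crossovers. Comparing them with the parentals, only the co allele has switched, so co is the middle locus and the order is l – co – p.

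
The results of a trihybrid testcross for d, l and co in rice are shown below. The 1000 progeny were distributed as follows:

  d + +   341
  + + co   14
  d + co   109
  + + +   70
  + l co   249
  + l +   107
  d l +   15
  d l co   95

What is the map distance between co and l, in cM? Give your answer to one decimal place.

24.5 cM

The two most frequent reciprocal classes, d + + and + l co, are the parental types, so the F1 was d + + / + l co.
The two rarest classes, d l + and + + co, are the double crossovers. Comparing them with the parentals, only the l allele has switched, so l is the middle locus and the order is co – l – d.
Crossovers in the co–l interval produce the single-crossover classes d + co and + l + (109 + 107 = 216) plus the double crossovers (29).
RF(co–l) = (216 + 29) / 1000 = 245/1000 = 0.2450 → 24.5 cM.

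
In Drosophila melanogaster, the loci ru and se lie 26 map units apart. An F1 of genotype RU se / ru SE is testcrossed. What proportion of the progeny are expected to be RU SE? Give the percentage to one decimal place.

13.0%

A map distance of 26 map units corresponds to a recombination frequency of 0.260.
The F1 is RU se / ru SE, so RU SE is a recombinant gamete class with expected frequency r/2 = 0.260/2 = 0.1300.
That is 0.1300 = 13.0% of the progeny.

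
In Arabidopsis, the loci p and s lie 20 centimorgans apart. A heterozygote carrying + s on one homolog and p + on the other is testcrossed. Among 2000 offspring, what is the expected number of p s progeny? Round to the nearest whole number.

A map distance of 20 centimorgans corresponds to a recombination frequency of 0.200.
The F1 is + s / p +, so p s is a recombinant gamete class with expected frequency r/2 = 0.200/2 = 0.1000.
Expected number = 0.1000 × 2000 = 200.00 ≈ 200.

200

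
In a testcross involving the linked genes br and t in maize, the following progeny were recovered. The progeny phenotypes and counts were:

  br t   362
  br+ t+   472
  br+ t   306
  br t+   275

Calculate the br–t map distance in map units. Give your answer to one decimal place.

The two most frequent classes, br+ t+ (472) and br t (362), are the parental types, so the F1 was br+ t+ / br t.
The recombinant classes are br+ t and br t+: 306 + 275 = 581.
Recombination frequency = 581/1415 = 0.4106 ≈ 41.1%, i.e. 41.1 map units.

41.1 map units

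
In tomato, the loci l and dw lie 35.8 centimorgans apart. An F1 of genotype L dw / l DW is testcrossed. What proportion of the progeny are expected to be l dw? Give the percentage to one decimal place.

17.9%

A map distance of 35.8 centimorgans corresponds to a recombination frequency of 0.358.
The F1 is L dw / l DW, so l dw is a recombinant gamete class with expected frequency r/2 = 0.358/2 = 0.1790.
That is 0.1790 = 17.9% of the progeny.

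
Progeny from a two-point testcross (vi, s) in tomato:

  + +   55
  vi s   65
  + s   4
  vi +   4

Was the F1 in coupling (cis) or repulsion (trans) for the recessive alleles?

The two most frequent classes are + + (55) and vi s (65); these are the parental (non-recombinant) types.
So the F1 carried + + on one chromosome and vi s on the other — the recessive alleles are on the same chromosome (cis / coupling).

cis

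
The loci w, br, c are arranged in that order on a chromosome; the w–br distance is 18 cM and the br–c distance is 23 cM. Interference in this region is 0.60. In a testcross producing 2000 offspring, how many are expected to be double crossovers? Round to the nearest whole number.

33

Map distances give recombination frequencies of 0.180 and 0.230 for the two intervals.
With interference 0.60 (so coincidence = 0.40), expected double-crossover frequency = 0.180 × 0.230 × 0.40 = 0.01656.
Expected number = 0.01656 × 2000 = 33.12 ≈ 33.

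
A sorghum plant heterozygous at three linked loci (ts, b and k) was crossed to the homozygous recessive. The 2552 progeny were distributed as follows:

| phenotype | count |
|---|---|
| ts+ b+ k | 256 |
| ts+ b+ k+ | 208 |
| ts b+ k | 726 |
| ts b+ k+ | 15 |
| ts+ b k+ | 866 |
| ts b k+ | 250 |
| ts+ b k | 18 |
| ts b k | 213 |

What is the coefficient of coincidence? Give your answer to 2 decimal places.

The two most frequent reciprocal classes, ts b+ k and ts+ b k+, are the parental types, so the F1 was ts b+ k / ts+ b k+.
The two rarest classes, ts b+ k+ and ts+ b k, are the double crossovers. Comparing them with the parentals, only the k allele has switched, so k is the middle locus and the order is ts – k – b.
ts–k: (506 + 33)/2552 = 0.2112; k–b: (421 + 33)/2552 = 0.1779.
Expected DCO frequency = 0.2112 × 0.1779 ≈ 0.03757; observed = 33/2552 ≈ 0.01293.
Coefficient of coincidence = 0.01293/0.03757 ≈ 0.34.

0.34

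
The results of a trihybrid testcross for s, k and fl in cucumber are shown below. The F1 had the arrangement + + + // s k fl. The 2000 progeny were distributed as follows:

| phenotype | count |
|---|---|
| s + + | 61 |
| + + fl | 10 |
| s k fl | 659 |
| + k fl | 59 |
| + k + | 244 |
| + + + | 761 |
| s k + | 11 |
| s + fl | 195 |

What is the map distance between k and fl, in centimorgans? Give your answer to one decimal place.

The two rarest classes, + + fl and s k +, are the double crossovers. Comparing them with the parentals, only the fl allele has switched, so fl is the middle locus and the order is s – fl – k.
Crossovers in the fl–k interval produce the single-crossover classes + k + and s + fl (244 + 195 = 439) plus the double crossovers (21).
RF(fl–k) = (439 + 21) / 2000 = 460/2000 = 0.2300 → 23.0 centimorgans.

23.0 centimorgans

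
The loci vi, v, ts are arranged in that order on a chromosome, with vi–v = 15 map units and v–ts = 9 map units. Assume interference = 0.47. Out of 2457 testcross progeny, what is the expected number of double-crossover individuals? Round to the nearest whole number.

Map distances give recombination frequencies of 0.150 and 0.090 for the two intervals.
With interference 0.47 (so coincidence = 0.53), expected double-crossover frequency = 0.150 × 0.090 × 0.53 = 0.00715.
Expected number = 0.00715 × 2457 = 17.58 ≈ 18.

18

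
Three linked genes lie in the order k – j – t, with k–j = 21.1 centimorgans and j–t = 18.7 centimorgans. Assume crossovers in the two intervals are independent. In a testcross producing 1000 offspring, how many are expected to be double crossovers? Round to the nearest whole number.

39

Map distances give recombination frequencies of 0.211 and 0.187 for the two intervals.
With no interference, expected double-crossover frequency = 0.211 × 0.187 = 0.03946.
Expected number = 0.03946 × 1000 = 39.46 ≈ 39.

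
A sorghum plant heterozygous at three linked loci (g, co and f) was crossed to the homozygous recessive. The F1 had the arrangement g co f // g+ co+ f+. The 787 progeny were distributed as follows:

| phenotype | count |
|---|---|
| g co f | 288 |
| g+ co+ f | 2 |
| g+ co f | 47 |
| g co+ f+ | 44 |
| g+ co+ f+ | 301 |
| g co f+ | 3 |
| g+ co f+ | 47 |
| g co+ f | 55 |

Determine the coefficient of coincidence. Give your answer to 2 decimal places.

0.38

The two rarest classes, g co f+ and g+ co+ f, are the double crossovers. Comparing them with the parentals, only the f allele has switched, so f is the middle locus and the order is g – f – co.
g–f: (91 + 5)/787 = 0.1220; f–co: (102 + 5)/787 = 0.1360.
Expected DCO frequency = 0.1220 × 0.1360 ≈ 0.01659; observed = 5/787 ≈ 0.00635.
Coefficient of coincidence = 0.00635/0.01659 ≈ 0.38.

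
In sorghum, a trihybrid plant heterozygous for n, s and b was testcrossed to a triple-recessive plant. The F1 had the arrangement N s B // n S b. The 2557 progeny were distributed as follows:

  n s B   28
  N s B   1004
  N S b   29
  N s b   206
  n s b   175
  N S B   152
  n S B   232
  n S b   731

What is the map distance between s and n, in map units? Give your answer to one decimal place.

15.0 map units

The two rarest classes, n s B and N S b, are the double crossovers. Comparing them with the parentals, only the n allele has switched, so n is the middle locus and the order is s – n – b.
Crossovers in the s–n interval produce the single-crossover classes N S B and n s b (152 + 175 = 327) plus the double crossovers (57).
RF(s–n) = (327 + 57) / 2557 = 384/2557 = 0.1502 → 15.0 map units.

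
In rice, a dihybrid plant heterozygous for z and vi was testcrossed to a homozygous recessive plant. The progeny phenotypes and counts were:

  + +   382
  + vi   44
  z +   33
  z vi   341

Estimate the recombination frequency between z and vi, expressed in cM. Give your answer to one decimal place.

9.6 cM

The two most frequent classes, + + (382) and z vi (341), are the parental types, so the F1 was + + / z vi.
The recombinant classes are + vi and z +: 44 + 33 = 77.
Recombination frequency = 77/800 = 0.0963 ≈ 9.6%, i.e. 9.6 cM.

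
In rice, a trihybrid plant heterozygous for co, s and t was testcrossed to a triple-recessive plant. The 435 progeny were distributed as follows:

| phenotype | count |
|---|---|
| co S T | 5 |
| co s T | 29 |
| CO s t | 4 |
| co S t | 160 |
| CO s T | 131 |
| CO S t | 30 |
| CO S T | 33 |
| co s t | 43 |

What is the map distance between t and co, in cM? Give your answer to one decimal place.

The two most frequent reciprocal classes, co S t and CO s T, are the parental types, so the F1 was co S t / CO s T.
The two rarest classes, co S T and CO s t, are the double crossovers. Comparing them with the parentals, only the t allele has switched, so t is the middle locus and the order is s – t – co.
Crossovers in the t–co interval produce the single-crossover classes CO S t and co s T (30 + 29 = 59) plus the double crossovers (9).
RF(t–co) = (59 + 9) / 435 = 68/435 = 0.1563 → 15.6 cM.

15.6 cM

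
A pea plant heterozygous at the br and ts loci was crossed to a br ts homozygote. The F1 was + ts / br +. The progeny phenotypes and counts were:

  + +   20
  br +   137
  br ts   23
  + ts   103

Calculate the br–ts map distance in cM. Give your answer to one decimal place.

15.2 cM

The recombinant classes are + + and br ts: 20 + 23 = 43.
Recombination frequency = 43/283 = 0.1519 ≈ 15.2%, i.e. 15.2 cM.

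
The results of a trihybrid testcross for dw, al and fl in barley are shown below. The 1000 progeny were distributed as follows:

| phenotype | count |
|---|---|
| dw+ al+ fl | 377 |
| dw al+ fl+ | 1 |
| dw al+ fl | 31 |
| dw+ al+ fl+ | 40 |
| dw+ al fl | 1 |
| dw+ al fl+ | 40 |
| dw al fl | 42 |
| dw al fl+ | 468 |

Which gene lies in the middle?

al

The two most frequent reciprocal classes, dw+ al+ fl and dw al fl+, are the parental types, so the F1 was dw+ al+ fl / dw al fl+.
The two rarest classes, dw+ al fl and dw al+ fl+, are the double crossovers. Comparing them with the parentals, only the al allele has switched, so al is the middle locus and the order is dw – al – fl.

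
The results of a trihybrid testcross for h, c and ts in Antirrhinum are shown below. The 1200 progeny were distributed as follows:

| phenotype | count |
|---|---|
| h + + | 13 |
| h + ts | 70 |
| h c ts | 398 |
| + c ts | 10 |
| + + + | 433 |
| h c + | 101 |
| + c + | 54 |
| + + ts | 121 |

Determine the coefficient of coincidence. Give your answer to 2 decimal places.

The two most frequent reciprocal classes, h c ts and + + +, are the parental types, so the F1 was h c ts / + + +.
The two rarest classes, + c ts and h + +, are the double crossovers. Comparing them with the parentals, only the h allele has switched, so h is the middle locus and the order is c – h – ts.
c–h: (124 + 23)/1200 = 0.1225; h–ts: (222 + 23)/1200 = 0.2042.
Expected DCO frequency = 0.1225 × 0.2042 ≈ 0.02501; observed = 23/1200 ≈ 0.01917.
Coefficient of coincidence = 0.01917/0.02501 ≈ 0.77.

0.77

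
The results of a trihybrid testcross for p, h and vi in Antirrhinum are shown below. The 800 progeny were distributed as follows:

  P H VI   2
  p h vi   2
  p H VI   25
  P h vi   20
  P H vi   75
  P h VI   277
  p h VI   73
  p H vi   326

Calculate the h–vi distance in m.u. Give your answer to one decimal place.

6.1 m.u.

The two most frequent reciprocal classes, p H vi and P h VI, are the parental types, so the F1 was p H vi / P h VI.
The two rarest classes, p h vi and P H VI, are the double crossovers. Comparing them with the parentals, only the h allele has switched, so h is the middle locus and the order is p – h – vi.
Crossovers in the h–vi interval produce the single-crossover classes p H VI and P h vi (25 + 20 = 45) plus the double crossovers (4).
RF(h–vi) = (45 + 4) / 800 = 49/800 = 0.0612 → 6.1 m.u.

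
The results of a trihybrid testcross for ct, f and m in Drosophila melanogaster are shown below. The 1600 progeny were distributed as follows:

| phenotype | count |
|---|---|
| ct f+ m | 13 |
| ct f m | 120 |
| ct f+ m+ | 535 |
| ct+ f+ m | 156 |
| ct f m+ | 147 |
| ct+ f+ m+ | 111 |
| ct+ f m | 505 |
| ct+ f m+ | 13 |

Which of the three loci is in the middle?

The two most frequent reciprocal classes, ct f+ m+ and ct+ f m, are the parental types, so the F1 was ct f+ m+ / ct+ f m.
The two rarest classes, ct f+ m and ct+ f m+, are the double crossovers. Comparing them with the parentals, only the m allele has switched, so m is the middle locus and the order is ct – m – f.

m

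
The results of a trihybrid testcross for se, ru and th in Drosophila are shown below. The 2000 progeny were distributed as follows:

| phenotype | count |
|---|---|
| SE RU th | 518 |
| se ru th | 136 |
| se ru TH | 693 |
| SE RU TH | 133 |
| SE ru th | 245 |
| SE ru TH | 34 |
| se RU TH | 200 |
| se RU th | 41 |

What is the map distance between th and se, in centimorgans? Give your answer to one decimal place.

The two most frequent reciprocal classes, SE RU th and se ru TH, are the parental types, so the F1 was SE RU th / se ru TH.
The two rarest classes, se RU th and SE ru TH, are the double crossovers. Comparing them with the parentals, only the se allele has switched, so se is the middle locus and the order is ru – se – th.
Crossovers in the se–th interval produce the single-crossover classes SE RU TH and se ru th (133 + 136 = 269) plus the double crossovers (75).
RF(se–th) = (269 + 75) / 2000 = 344/2000 = 0.1720 → 17.2 centimorgans.

17.2 centimorgans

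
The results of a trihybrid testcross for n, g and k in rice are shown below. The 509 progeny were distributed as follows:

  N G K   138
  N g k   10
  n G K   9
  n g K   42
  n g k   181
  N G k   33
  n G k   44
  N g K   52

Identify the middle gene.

The two most frequent reciprocal classes, N G K and n g k, are the parental types, so the F1 was N G K / n g k.
The two rarest classes, n G K and N g k, are the double crossovers. Comparing them with the parentals, only the n allele has switched, so n is the middle locus and the order is k – n – g.

n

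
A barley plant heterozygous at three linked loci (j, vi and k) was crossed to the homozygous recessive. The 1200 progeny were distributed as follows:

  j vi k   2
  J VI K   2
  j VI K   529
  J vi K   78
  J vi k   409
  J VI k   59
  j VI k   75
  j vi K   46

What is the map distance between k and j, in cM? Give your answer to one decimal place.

13.1 cM

The two most frequent reciprocal classes, j VI K and J vi k, are the parental types, so the F1 was j VI K / J vi k.
The two rarest classes, J VI K and j vi k, are the double crossovers. Comparing them with the parentals, only the j allele has switched, so j is the middle locus and the order is vi – j – k.
Crossovers in the j–k interval produce the single-crossover classes j VI k and J vi K (75 + 78 = 153) plus the double crossovers (4).
RF(j–k) = (153 + 4) / 1200 = 157/1200 = 0.1308 → 13.1 cM.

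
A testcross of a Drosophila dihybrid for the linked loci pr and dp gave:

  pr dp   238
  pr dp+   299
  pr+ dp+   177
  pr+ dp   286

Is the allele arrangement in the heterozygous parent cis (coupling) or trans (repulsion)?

The two most frequent classes are pr+ dp (286) and pr dp+ (299); these are the parental (non-recombinant) types.
So the F1 carried pr+ dp on one chromosome and pr dp+ on the other — the recessive alleles are on opposite chromosomes (trans / repulsion).

trans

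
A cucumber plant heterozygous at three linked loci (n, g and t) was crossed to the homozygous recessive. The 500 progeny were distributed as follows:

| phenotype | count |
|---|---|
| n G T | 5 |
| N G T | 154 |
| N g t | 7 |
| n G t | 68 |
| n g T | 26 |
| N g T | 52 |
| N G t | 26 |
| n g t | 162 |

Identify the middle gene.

The two most frequent reciprocal classes, n g t and N G T, are the parental types, so the F1 was n g t / N G T.
The two rarest classes, N g t and n G T, are the double crossovers. Comparing them with the parentals, only the n allele has switched, so n is the middle locus and the order is g – n – t.

n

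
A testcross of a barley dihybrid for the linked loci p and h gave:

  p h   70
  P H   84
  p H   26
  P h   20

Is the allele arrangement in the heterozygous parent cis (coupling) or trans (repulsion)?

The two most frequent classes are P H (84) and p h (70); these are the parental (non-recombinant) types.
So the F1 carried P H on one chromosome and p h on the other — the recessive alleles are on the same chromosome (cis / coupling).

cis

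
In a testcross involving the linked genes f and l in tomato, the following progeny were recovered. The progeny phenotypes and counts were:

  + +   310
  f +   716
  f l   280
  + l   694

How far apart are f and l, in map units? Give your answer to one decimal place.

The two most frequent classes, + l (694) and f + (716), are the parental types, so the F1 was + l / f +.
The recombinant classes are + + and f l: 310 + 280 = 590.
Recombination frequency = 590/2000 = 0.2950 ≈ 29.5%, i.e. 29.5 map units.

29.5 map units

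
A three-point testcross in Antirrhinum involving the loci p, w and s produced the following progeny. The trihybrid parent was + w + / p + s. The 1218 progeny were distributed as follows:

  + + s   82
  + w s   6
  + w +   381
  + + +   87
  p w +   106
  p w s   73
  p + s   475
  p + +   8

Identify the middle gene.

s

The two rarest classes, + w s and p + +, are the double crossovers. Comparing them with the parentals, only the s allele has switched, so s is the middle locus and the order is p – s – w.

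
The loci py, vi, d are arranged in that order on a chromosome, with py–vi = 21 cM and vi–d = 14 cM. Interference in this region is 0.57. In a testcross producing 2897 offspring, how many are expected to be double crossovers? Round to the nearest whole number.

Map distances give recombination frequencies of 0.210 and 0.140 for the two intervals.
With interference 0.57 (so coincidence = 0.43), expected double-crossover frequency = 0.210 × 0.140 × 0.43 = 0.01264.
Expected number = 0.01264 × 2897 = 36.62 ≈ 37.

37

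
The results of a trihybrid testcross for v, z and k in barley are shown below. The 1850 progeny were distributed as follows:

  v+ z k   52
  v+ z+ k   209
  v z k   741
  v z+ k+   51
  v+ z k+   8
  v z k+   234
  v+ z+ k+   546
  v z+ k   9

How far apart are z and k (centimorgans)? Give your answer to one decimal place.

24.9 centimorgans

The two most frequent reciprocal classes, v+ z+ k+ and v z k, are the parental types, so the F1 was v+ z+ k+ / v z k.
The two rarest classes, v+ z k+ and v z+ k, are the double crossovers. Comparing them with the parentals, only the z allele has switched, so z is the middle locus and the order is v – z – k.
Crossovers in the z–k interval produce the single-crossover classes v+ z+ k and v z k+ (209 + 234 = 443) plus the double crossovers (17).
RF(z–k) = (443 + 17) / 1850 = 460/1850 = 0.2486 → 24.9 centimorgans.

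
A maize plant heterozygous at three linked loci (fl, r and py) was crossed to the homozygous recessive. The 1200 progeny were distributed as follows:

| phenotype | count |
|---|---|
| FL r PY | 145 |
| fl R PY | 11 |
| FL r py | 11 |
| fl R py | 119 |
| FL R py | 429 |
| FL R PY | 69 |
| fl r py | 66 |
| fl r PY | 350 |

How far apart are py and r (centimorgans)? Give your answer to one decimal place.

The two most frequent reciprocal classes, fl r PY and FL R py, are the parental types, so the F1 was fl r PY / FL R py.
The two rarest classes, fl R PY and FL r py, are the double crossovers. Comparing them with the parentals, only the r allele has switched, so r is the middle locus and the order is py – r – fl.
Crossovers in the py–r interval produce the single-crossover classes fl r py and FL R PY (66 + 69 = 135) plus the double crossovers (22).
RF(py–r) = (135 + 22) / 1200 = 157/1200 = 0.1308 → 13.1 centimorgans.

13.1 centimorgans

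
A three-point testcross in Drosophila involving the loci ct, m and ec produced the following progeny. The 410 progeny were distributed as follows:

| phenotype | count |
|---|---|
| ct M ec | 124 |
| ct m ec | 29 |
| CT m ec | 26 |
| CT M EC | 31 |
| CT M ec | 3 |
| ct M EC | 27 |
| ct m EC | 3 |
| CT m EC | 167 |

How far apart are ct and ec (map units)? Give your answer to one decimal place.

The two most frequent reciprocal classes, CT m EC and ct M ec, are the parental types, so the F1 was CT m EC / ct M ec.
The two rarest classes, ct m EC and CT M ec, are the double crossovers. Comparing them with the parentals, only the ct allele has switched, so ct is the middle locus and the order is m – ct – ec.
Crossovers in the ct–ec interval produce the single-crossover classes CT m ec and ct M EC (26 + 27 = 53) plus the double crossovers (6).
RF(ct–ec) = (53 + 6) / 410 = 59/410 = 0.1439 → 14.4 map units.

14.4 map units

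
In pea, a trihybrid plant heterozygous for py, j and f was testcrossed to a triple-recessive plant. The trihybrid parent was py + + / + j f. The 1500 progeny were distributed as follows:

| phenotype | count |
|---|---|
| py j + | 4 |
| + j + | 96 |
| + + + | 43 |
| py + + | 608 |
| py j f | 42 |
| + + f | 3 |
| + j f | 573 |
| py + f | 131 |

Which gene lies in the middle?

j

The two rarest classes, py j + and + + f, are the double crossovers. Comparing them with the parentals, only the j allele has switched, so j is the middle locus and the order is py – j – f.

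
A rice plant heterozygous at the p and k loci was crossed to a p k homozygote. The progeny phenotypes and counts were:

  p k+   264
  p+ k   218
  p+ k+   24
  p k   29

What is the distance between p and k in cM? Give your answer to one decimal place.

The two most frequent classes, p+ k (218) and p k+ (264), are the parental types, so the F1 was p+ k / p k+.
The recombinant classes are p+ k+ and p k: 24 + 29 = 53.
Recombination frequency = 53/535 = 0.0991 ≈ 9.9%, i.e. 9.9 cM.

9.9 cM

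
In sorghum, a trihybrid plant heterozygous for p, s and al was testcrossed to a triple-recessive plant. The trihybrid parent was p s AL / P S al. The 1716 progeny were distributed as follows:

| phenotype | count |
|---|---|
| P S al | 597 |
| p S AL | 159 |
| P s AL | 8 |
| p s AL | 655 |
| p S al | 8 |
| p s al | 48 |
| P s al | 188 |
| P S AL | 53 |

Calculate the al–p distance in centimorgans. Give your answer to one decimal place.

The two rarest classes, P s AL and p S al, are the double crossovers. Comparing them with the parentals, only the p allele has switched, so p is the middle locus and the order is al – p – s.
Crossovers in the al–p interval produce the single-crossover classes p s al and P S AL (48 + 53 = 101) plus the double crossovers (16).
RF(al–p) = (101 + 16) / 1716 = 117/1716 = 0.0682 → 6.8 centimorgans.

6.8 centimorgans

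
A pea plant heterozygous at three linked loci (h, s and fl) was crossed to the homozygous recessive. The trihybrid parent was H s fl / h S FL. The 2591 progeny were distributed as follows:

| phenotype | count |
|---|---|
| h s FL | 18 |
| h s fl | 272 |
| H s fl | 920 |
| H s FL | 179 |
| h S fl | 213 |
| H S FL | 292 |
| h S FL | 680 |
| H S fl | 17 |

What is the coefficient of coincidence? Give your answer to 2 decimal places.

The two rarest classes, H S fl and h s FL, are the double crossovers. Comparing them with the parentals, only the s allele has switched, so s is the middle locus and the order is h – s – fl.
h–s: (564 + 35)/2591 = 0.2312; s–fl: (392 + 35)/2591 = 0.1648.
Expected DCO frequency = 0.2312 × 0.1648 ≈ 0.03810; observed = 35/2591 ≈ 0.01351.
Coefficient of coincidence = 0.01351/0.03810 ≈ 0.35.

0.35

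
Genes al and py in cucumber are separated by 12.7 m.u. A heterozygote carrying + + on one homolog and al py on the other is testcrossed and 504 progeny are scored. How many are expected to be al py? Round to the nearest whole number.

A map distance of 12.7 m.u. corresponds to a recombination frequency of 0.127.
The F1 is + + / al py, so al py is a parental gamete class with expected frequency (1 − r)/2 = 0.873/2 = 0.4365.
Expected number = 0.4365 × 504 = 220.00 ≈ 220.

220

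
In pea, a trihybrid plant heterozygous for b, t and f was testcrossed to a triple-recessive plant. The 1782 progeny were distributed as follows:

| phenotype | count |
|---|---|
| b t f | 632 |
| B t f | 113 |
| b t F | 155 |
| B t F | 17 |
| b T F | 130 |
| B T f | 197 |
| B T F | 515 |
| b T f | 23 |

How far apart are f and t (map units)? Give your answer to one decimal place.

The two most frequent reciprocal classes, B T F and b t f, are the parental types, so the F1 was B T F / b t f.
The two rarest classes, B t F and b T f, are the double crossovers. Comparing them with the parentals, only the t allele has switched, so t is the middle locus and the order is b – t – f.
Crossovers in the t–f interval produce the single-crossover classes B T f and b t F (197 + 155 = 352) plus the double crossovers (40).
RF(t–f) = (352 + 40) / 1782 = 392/1782 = 0.2200 → 22.0 map units.

22.0 map units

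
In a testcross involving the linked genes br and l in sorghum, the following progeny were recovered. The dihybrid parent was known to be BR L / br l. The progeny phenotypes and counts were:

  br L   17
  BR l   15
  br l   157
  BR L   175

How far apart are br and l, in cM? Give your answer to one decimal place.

8.8 cM

The recombinant classes are BR l and br L: 15 + 17 = 32.
Recombination frequency = 32/364 = 0.0879 ≈ 8.8%, i.e. 8.8 cM.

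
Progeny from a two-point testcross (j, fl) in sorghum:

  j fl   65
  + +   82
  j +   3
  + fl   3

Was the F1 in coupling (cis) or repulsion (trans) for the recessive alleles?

cis

The two most frequent classes are + + (82) and j fl (65); these are the parental (non-recombinant) types.
So the F1 carried + + on one chromosome and j fl on the other — the recessive alleles are on the same chromosome (cis / coupling).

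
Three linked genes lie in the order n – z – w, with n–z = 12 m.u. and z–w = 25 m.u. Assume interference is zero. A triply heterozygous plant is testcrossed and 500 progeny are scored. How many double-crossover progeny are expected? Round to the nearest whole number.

15

Map distances give recombination frequencies of 0.120 and 0.250 for the two intervals.
With no interference, expected double-crossover frequency = 0.120 × 0.250 = 0.03000.
Expected number = 0.03000 × 500 = 15.00 ≈ 15.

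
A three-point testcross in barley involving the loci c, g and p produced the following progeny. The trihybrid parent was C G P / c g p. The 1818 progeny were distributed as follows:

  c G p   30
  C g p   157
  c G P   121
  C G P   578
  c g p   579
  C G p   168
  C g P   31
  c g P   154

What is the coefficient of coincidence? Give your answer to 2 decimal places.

The two rarest classes, C g P and c G p, are the double crossovers. Comparing them with the parentals, only the g allele has switched, so g is the middle locus and the order is c – g – p.
c–g: (278 + 61)/1818 = 0.1865; g–p: (322 + 61)/1818 = 0.2107.
Expected DCO frequency = 0.1865 × 0.2107 ≈ 0.03930; observed = 61/1818 ≈ 0.03355.
Coefficient of coincidence = 0.03355/0.03930 ≈ 0.85.

0.85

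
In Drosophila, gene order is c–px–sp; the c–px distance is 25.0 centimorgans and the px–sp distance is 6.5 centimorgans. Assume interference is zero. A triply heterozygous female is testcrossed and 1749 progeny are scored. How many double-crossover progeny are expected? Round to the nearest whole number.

28

Map distances give recombination frequencies of 0.250 and 0.065 for the two intervals.
With no interference, expected double-crossover frequency = 0.250 × 0.065 = 0.01625.
Expected number = 0.01625 × 1749 = 28.42 ≈ 28.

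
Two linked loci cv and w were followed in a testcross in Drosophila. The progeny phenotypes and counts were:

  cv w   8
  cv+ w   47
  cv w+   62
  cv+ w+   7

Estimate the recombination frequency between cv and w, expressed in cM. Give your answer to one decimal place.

12.1 cM

The two most frequent classes, cv+ w (47) and cv w+ (62), are the parental types, so the F1 was cv+ w / cv w+.
The recombinant classes are cv+ w+ and cv w: 7 + 8 = 15.
Recombination frequency = 15/124 = 0.1210 ≈ 12.1%, i.e. 12.1 cM.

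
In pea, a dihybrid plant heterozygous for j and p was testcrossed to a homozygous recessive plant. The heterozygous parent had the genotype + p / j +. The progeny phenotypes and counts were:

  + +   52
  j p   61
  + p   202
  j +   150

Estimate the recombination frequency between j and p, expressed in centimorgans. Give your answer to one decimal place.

24.3 centimorgans

The recombinant classes are + + and j p: 52 + 61 = 113.
Recombination frequency = 113/465 = 0.2430 ≈ 24.3%, i.e. 24.3 centimorgans.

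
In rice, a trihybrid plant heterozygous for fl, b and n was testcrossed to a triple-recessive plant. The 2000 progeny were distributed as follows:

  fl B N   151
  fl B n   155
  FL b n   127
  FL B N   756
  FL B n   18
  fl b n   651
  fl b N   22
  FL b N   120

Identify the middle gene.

The two most frequent reciprocal classes, fl b n and FL B N, are the parental types, so the F1 was fl b n / FL B N.
The two rarest classes, fl b N and FL B n, are the double crossovers. Comparing them with the parentals, only the n allele has switched, so n is the middle locus and the order is fl – n – b.

n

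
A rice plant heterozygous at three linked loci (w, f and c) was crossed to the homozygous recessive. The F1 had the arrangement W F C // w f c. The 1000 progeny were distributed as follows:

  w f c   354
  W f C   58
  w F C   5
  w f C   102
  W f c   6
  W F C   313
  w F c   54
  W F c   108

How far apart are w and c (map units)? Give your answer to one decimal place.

The two rarest classes, w F C and W f c, are the double crossovers. Comparing them with the parentals, only the w allele has switched, so w is the middle locus and the order is f – w – c.
Crossovers in the w–c interval produce the single-crossover classes W F c and w f C (108 + 102 = 210) plus the double crossovers (11).
RF(w–c) = (210 + 11) / 1000 = 221/1000 = 0.2210 → 22.1 map units.

22.1 map units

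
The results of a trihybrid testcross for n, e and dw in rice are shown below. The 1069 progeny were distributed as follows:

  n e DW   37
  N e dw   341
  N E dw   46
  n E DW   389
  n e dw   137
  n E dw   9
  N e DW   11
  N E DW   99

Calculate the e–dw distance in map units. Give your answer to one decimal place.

The two most frequent reciprocal classes, N e dw and n E DW, are the parental types, so the F1 was N e dw / n E DW.
The two rarest classes, N e DW and n E dw, are the double crossovers. Comparing them with the parentals, only the dw allele has switched, so dw is the middle locus and the order is e – dw – n.
Crossovers in the e–dw interval produce the single-crossover classes N E dw and n e DW (46 + 37 = 83) plus the double crossovers (20).
RF(e–dw) = (83 + 20) / 1069 = 103/1069 = 0.0964 → 9.6 map units.

9.6 map units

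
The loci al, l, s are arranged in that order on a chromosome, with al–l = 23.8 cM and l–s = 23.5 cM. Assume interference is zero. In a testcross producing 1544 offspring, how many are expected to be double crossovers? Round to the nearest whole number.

86

Map distances give recombination frequencies of 0.238 and 0.235 for the two intervals.
With no interference, expected double-crossover frequency = 0.238 × 0.235 = 0.05593.
Expected number = 0.05593 × 1544 = 86.36 ≈ 86.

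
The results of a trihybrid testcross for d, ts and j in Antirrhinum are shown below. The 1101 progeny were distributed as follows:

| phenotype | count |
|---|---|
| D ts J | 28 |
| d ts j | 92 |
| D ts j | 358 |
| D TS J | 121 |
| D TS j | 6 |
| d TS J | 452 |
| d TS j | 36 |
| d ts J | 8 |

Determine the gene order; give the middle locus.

The two most frequent reciprocal classes, D ts j and d TS J, are the parental types, so the F1 was D ts j / d TS J.
The two rarest classes, D TS j and d ts J, are the double crossovers. Comparing them with the parentals, only the ts allele has switched, so ts is the middle locus and the order is d – ts – j.

ts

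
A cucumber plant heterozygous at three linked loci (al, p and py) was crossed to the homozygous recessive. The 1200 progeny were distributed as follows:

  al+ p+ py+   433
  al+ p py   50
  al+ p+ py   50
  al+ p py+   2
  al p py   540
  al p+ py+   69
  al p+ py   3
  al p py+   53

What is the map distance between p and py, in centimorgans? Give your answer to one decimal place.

The two most frequent reciprocal classes, al p py and al+ p+ py+, are the parental types, so the F1 was al p py / al+ p+ py+.
The two rarest classes, al p+ py and al+ p py+, are the double crossovers. Comparing them with the parentals, only the p allele has switched, so p is the middle locus and the order is py – p – al.
Crossovers in the py–p interval produce the single-crossover classes al p py+ and al+ p+ py (53 + 50 = 103) plus the double crossovers (5).
RF(py–p) = (103 + 5) / 1200 = 108/1200 = 0.0900 → 9.0 centimorgans.

9.0 centimorgans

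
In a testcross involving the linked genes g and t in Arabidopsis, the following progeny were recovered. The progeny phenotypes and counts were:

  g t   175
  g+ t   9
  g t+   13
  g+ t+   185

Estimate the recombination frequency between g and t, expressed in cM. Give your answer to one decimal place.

The two most frequent classes, g+ t+ (185) and g t (175), are the parental types, so the F1 was g+ t+ / g t.
The recombinant classes are g+ t and g t+: 9 + 13 = 22.
Recombination frequency = 22/382 = 0.0576 ≈ 5.8%, i.e. 5.8 cM.

5.8 cM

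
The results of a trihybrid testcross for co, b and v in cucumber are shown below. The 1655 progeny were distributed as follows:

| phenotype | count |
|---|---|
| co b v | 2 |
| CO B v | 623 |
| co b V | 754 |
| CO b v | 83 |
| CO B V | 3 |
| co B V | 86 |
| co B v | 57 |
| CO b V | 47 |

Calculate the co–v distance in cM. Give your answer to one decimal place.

6.6 cM

The two most frequent reciprocal classes, CO B v and co b V, are the parental types, so the F1 was CO B v / co b V.
The two rarest classes, CO B V and co b v, are the double crossovers. Comparing them with the parentals, only the v allele has switched, so v is the middle locus and the order is b – v – co.
Crossovers in the v–co interval produce the single-crossover classes co B v and CO b V (57 + 47 = 104) plus the double crossovers (5).
RF(v–co) = (104 + 5) / 1655 = 109/1655 = 0.0659 → 6.6 cM.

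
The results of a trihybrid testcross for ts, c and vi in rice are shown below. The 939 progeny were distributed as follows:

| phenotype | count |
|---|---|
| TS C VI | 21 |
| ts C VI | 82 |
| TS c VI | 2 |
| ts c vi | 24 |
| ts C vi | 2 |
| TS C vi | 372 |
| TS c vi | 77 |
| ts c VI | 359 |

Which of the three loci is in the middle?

The two most frequent reciprocal classes, ts c VI and TS C vi, are the parental types, so the F1 was ts c VI / TS C vi.
The two rarest classes, TS c VI and ts C vi, are the double crossovers. Comparing them with the parentals, only the ts allele has switched, so ts is the middle locus and the order is vi – ts – c.

ts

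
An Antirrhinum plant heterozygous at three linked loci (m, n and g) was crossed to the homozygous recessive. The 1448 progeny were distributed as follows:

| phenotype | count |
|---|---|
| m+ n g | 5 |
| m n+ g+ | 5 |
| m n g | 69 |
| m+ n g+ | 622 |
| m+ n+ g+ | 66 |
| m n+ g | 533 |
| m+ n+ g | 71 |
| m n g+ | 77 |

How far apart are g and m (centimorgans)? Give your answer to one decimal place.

The two most frequent reciprocal classes, m n+ g and m+ n g+, are the parental types, so the F1 was m n+ g / m+ n g+.
The two rarest classes, m n+ g+ and m+ n g, are the double crossovers. Comparing them with the parentals, only the g allele has switched, so g is the middle locus and the order is m – g – n.
Crossovers in the m–g interval produce the single-crossover classes m+ n+ g and m n g+ (71 + 77 = 148) plus the double crossovers (10).
RF(m–g) = (148 + 10) / 1448 = 158/1448 = 0.1091 → 10.9 centimorgans.

10.9 centimorgans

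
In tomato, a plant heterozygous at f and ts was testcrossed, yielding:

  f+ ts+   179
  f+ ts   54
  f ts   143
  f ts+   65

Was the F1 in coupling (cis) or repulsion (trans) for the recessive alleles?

The two most frequent classes are f+ ts+ (179) and f ts (143); these are the parental (non-recombinant) types.
So the F1 carried f+ ts+ on one chromosome and f ts on the other — the recessive alleles are on the same chromosome (cis / coupling).

cis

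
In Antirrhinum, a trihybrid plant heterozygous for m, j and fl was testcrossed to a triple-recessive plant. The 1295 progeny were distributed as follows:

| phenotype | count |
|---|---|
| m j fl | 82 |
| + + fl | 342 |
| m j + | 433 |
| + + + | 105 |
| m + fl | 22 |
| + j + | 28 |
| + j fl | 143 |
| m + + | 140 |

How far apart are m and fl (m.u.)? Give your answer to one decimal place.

The two most frequent reciprocal classes, m j + and + + fl, are the parental types, so the F1 was m j + / + + fl.
The two rarest classes, + j + and m + fl, are the double crossovers. Comparing them with the parentals, only the m allele has switched, so m is the middle locus and the order is fl – m – j.
Crossovers in the fl–m interval produce the single-crossover classes m j fl and + + + (82 + 105 = 187) plus the double crossovers (50).
RF(fl–m) = (187 + 50) / 1295 = 237/1295 = 0.1830 → 18.3 m.u.

18.3 m.u.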